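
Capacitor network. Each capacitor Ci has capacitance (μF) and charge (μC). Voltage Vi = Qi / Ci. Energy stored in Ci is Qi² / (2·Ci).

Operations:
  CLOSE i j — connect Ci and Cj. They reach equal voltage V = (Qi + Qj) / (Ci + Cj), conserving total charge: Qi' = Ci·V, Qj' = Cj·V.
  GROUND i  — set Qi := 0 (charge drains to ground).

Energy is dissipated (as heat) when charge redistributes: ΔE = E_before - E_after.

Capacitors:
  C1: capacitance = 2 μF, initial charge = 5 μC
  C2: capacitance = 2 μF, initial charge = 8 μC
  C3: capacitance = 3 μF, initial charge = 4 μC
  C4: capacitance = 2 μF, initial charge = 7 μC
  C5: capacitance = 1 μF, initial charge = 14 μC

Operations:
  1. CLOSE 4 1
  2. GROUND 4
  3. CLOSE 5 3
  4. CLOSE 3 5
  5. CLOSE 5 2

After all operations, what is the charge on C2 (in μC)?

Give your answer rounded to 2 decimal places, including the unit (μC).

Initial: C1(2μF, Q=5μC, V=2.50V), C2(2μF, Q=8μC, V=4.00V), C3(3μF, Q=4μC, V=1.33V), C4(2μF, Q=7μC, V=3.50V), C5(1μF, Q=14μC, V=14.00V)
Op 1: CLOSE 4-1: Q_total=12.00, C_total=4.00, V=3.00; Q4=6.00, Q1=6.00; dissipated=0.500
Op 2: GROUND 4: Q4=0; energy lost=9.000
Op 3: CLOSE 5-3: Q_total=18.00, C_total=4.00, V=4.50; Q5=4.50, Q3=13.50; dissipated=60.167
Op 4: CLOSE 3-5: Q_total=18.00, C_total=4.00, V=4.50; Q3=13.50, Q5=4.50; dissipated=0.000
Op 5: CLOSE 5-2: Q_total=12.50, C_total=3.00, V=4.17; Q5=4.17, Q2=8.33; dissipated=0.083
Final charges: Q1=6.00, Q2=8.33, Q3=13.50, Q4=0.00, Q5=4.17

Answer: 8.33 μC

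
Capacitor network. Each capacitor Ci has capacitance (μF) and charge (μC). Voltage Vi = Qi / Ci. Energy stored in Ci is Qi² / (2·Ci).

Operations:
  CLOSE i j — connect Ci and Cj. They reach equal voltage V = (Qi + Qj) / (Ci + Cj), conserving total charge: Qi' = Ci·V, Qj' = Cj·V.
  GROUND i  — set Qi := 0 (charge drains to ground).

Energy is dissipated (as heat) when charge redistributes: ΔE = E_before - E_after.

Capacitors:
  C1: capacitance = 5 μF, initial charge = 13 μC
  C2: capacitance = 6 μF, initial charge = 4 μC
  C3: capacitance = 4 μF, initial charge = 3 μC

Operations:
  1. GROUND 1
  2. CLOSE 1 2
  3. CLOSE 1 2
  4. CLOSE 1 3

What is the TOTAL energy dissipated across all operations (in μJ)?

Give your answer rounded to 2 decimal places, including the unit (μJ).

Answer: 17.67 μJ

Derivation:
Initial: C1(5μF, Q=13μC, V=2.60V), C2(6μF, Q=4μC, V=0.67V), C3(4μF, Q=3μC, V=0.75V)
Op 1: GROUND 1: Q1=0; energy lost=16.900
Op 2: CLOSE 1-2: Q_total=4.00, C_total=11.00, V=0.36; Q1=1.82, Q2=2.18; dissipated=0.606
Op 3: CLOSE 1-2: Q_total=4.00, C_total=11.00, V=0.36; Q1=1.82, Q2=2.18; dissipated=0.000
Op 4: CLOSE 1-3: Q_total=4.82, C_total=9.00, V=0.54; Q1=2.68, Q3=2.14; dissipated=0.166
Total dissipated: 17.672 μJ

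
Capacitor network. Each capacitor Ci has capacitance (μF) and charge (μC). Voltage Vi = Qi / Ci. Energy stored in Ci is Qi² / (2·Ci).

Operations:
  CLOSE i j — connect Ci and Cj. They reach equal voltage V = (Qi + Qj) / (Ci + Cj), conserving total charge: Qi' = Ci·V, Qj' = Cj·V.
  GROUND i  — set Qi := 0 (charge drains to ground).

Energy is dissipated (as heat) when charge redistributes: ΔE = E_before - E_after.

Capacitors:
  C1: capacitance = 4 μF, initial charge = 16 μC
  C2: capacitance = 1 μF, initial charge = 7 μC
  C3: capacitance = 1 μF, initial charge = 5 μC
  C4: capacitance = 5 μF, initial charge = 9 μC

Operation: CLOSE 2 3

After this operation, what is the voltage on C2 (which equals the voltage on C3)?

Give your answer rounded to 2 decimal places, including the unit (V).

Answer: 6.00 V

Derivation:
Initial: C1(4μF, Q=16μC, V=4.00V), C2(1μF, Q=7μC, V=7.00V), C3(1μF, Q=5μC, V=5.00V), C4(5μF, Q=9μC, V=1.80V)
Op 1: CLOSE 2-3: Q_total=12.00, C_total=2.00, V=6.00; Q2=6.00, Q3=6.00; dissipated=1.000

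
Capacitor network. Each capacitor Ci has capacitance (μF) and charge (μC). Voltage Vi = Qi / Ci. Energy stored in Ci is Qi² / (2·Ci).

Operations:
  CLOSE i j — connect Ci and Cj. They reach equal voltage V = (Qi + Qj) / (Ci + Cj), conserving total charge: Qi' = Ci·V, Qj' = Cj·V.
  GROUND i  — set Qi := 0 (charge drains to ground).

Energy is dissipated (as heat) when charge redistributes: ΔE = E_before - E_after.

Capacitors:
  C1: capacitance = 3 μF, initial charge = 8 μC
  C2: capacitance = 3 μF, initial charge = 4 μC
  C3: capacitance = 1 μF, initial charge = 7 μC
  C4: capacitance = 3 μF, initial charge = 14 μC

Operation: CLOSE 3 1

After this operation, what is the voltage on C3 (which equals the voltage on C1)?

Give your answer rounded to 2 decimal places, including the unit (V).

Answer: 3.75 V

Derivation:
Initial: C1(3μF, Q=8μC, V=2.67V), C2(3μF, Q=4μC, V=1.33V), C3(1μF, Q=7μC, V=7.00V), C4(3μF, Q=14μC, V=4.67V)
Op 1: CLOSE 3-1: Q_total=15.00, C_total=4.00, V=3.75; Q3=3.75, Q1=11.25; dissipated=7.042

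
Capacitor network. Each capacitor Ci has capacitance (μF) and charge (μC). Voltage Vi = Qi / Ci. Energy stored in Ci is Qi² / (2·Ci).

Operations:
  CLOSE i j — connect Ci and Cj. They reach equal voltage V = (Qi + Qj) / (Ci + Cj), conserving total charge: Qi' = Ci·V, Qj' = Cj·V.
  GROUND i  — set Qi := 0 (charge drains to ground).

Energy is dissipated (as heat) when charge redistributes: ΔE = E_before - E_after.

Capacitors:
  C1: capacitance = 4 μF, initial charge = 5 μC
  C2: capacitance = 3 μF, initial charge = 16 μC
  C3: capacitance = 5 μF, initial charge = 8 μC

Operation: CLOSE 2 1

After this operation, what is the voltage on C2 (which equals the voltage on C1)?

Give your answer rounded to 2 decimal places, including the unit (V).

Initial: C1(4μF, Q=5μC, V=1.25V), C2(3μF, Q=16μC, V=5.33V), C3(5μF, Q=8μC, V=1.60V)
Op 1: CLOSE 2-1: Q_total=21.00, C_total=7.00, V=3.00; Q2=9.00, Q1=12.00; dissipated=14.292

Answer: 3.00 V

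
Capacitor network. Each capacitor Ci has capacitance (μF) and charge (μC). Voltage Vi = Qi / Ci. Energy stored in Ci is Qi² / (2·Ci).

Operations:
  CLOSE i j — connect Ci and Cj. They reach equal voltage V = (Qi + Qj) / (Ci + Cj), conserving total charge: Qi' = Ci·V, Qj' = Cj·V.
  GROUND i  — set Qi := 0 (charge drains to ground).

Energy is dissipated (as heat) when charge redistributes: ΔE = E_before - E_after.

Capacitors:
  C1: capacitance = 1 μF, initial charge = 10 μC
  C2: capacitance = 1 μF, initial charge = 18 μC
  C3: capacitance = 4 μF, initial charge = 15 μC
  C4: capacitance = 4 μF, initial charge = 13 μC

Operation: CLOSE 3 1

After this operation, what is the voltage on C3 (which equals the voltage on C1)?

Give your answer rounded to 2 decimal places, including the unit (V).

Initial: C1(1μF, Q=10μC, V=10.00V), C2(1μF, Q=18μC, V=18.00V), C3(4μF, Q=15μC, V=3.75V), C4(4μF, Q=13μC, V=3.25V)
Op 1: CLOSE 3-1: Q_total=25.00, C_total=5.00, V=5.00; Q3=20.00, Q1=5.00; dissipated=15.625

Answer: 5.00 V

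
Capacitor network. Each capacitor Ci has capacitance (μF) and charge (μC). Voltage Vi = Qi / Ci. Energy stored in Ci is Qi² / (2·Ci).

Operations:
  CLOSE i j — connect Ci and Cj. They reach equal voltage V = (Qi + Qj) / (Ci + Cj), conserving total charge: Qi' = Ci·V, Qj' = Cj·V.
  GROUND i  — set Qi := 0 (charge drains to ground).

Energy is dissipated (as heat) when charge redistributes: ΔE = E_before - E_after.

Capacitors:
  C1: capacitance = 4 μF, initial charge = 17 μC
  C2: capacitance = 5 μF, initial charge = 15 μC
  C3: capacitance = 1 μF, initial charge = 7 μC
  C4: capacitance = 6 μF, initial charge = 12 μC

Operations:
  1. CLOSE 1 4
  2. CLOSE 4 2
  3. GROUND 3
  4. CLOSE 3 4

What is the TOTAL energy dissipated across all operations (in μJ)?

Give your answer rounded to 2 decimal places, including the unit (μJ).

Answer: 34.31 μJ

Derivation:
Initial: C1(4μF, Q=17μC, V=4.25V), C2(5μF, Q=15μC, V=3.00V), C3(1μF, Q=7μC, V=7.00V), C4(6μF, Q=12μC, V=2.00V)
Op 1: CLOSE 1-4: Q_total=29.00, C_total=10.00, V=2.90; Q1=11.60, Q4=17.40; dissipated=6.075
Op 2: CLOSE 4-2: Q_total=32.40, C_total=11.00, V=2.95; Q4=17.67, Q2=14.73; dissipated=0.014
Op 3: GROUND 3: Q3=0; energy lost=24.500
Op 4: CLOSE 3-4: Q_total=17.67, C_total=7.00, V=2.52; Q3=2.52, Q4=15.15; dissipated=3.718
Total dissipated: 34.307 μJ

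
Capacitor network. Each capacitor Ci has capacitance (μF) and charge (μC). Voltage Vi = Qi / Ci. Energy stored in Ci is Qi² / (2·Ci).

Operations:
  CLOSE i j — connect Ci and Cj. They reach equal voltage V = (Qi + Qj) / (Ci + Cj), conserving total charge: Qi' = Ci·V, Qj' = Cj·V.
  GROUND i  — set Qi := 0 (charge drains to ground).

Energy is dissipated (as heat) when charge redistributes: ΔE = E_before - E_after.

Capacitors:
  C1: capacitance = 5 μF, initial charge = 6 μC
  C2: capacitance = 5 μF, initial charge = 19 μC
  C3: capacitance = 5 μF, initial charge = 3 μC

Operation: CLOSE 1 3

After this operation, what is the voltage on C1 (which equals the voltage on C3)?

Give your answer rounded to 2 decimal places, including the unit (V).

Initial: C1(5μF, Q=6μC, V=1.20V), C2(5μF, Q=19μC, V=3.80V), C3(5μF, Q=3μC, V=0.60V)
Op 1: CLOSE 1-3: Q_total=9.00, C_total=10.00, V=0.90; Q1=4.50, Q3=4.50; dissipated=0.450

Answer: 0.90 V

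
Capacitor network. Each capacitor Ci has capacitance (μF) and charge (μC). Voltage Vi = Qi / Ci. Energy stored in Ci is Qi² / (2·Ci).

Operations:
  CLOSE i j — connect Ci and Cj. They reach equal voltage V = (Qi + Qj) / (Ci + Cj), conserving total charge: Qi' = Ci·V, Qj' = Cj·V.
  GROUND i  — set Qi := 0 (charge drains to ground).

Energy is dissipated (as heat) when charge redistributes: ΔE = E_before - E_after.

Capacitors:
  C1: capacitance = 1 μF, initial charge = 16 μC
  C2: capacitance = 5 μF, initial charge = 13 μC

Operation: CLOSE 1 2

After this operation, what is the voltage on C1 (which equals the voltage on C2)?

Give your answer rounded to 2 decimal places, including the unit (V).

Answer: 4.83 V

Derivation:
Initial: C1(1μF, Q=16μC, V=16.00V), C2(5μF, Q=13μC, V=2.60V)
Op 1: CLOSE 1-2: Q_total=29.00, C_total=6.00, V=4.83; Q1=4.83, Q2=24.17; dissipated=74.817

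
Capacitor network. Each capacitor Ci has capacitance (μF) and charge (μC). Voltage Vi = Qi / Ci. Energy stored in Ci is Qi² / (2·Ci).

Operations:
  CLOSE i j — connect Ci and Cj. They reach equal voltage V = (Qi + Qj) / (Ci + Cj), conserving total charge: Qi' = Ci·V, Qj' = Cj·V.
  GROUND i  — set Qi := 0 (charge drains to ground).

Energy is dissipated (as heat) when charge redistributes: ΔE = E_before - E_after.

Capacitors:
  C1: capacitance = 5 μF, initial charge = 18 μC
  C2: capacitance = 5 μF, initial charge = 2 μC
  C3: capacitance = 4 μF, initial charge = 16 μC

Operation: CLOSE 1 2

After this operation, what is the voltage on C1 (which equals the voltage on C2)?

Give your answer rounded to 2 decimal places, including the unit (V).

Answer: 2.00 V

Derivation:
Initial: C1(5μF, Q=18μC, V=3.60V), C2(5μF, Q=2μC, V=0.40V), C3(4μF, Q=16μC, V=4.00V)
Op 1: CLOSE 1-2: Q_total=20.00, C_total=10.00, V=2.00; Q1=10.00, Q2=10.00; dissipated=12.800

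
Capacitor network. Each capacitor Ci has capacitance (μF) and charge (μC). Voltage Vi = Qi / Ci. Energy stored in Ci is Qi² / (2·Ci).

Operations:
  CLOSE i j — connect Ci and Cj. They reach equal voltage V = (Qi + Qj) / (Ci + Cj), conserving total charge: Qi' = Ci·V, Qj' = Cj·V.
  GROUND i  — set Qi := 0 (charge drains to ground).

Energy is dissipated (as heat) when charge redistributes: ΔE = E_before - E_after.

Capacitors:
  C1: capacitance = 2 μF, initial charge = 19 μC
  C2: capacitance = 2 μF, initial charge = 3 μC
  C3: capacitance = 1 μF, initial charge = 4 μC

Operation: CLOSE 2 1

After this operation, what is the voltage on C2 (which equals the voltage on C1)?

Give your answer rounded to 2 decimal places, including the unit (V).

Initial: C1(2μF, Q=19μC, V=9.50V), C2(2μF, Q=3μC, V=1.50V), C3(1μF, Q=4μC, V=4.00V)
Op 1: CLOSE 2-1: Q_total=22.00, C_total=4.00, V=5.50; Q2=11.00, Q1=11.00; dissipated=32.000

Answer: 5.50 V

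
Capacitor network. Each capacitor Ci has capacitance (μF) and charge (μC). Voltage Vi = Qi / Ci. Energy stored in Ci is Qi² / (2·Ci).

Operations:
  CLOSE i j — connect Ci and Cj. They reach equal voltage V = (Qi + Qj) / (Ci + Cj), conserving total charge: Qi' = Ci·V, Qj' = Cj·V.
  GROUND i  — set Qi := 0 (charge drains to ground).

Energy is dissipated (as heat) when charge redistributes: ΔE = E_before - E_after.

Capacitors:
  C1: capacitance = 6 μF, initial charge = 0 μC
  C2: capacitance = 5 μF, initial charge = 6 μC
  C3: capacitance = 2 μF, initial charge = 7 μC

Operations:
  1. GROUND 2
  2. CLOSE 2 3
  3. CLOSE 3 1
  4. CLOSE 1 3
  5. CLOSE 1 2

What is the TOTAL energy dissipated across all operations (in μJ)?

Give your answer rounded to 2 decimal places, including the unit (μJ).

Answer: 13.87 μJ

Derivation:
Initial: C1(6μF, Q=0μC, V=0.00V), C2(5μF, Q=6μC, V=1.20V), C3(2μF, Q=7μC, V=3.50V)
Op 1: GROUND 2: Q2=0; energy lost=3.600
Op 2: CLOSE 2-3: Q_total=7.00, C_total=7.00, V=1.00; Q2=5.00, Q3=2.00; dissipated=8.750
Op 3: CLOSE 3-1: Q_total=2.00, C_total=8.00, V=0.25; Q3=0.50, Q1=1.50; dissipated=0.750
Op 4: CLOSE 1-3: Q_total=2.00, C_total=8.00, V=0.25; Q1=1.50, Q3=0.50; dissipated=0.000
Op 5: CLOSE 1-2: Q_total=6.50, C_total=11.00, V=0.59; Q1=3.55, Q2=2.95; dissipated=0.767
Total dissipated: 13.867 μJ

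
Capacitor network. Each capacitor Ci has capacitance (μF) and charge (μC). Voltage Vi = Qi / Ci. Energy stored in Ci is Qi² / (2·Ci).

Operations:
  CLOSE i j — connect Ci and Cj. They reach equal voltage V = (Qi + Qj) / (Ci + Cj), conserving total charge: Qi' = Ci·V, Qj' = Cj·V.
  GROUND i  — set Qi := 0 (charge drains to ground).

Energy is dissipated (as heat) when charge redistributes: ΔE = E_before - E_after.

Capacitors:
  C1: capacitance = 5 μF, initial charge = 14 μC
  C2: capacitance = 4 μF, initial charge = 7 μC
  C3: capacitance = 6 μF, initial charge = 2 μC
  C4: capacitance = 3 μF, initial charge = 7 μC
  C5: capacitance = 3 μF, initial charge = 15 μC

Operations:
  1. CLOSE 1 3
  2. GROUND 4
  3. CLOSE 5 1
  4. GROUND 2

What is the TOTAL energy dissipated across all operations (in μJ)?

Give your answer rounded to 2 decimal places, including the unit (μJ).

Answer: 34.37 μJ

Derivation:
Initial: C1(5μF, Q=14μC, V=2.80V), C2(4μF, Q=7μC, V=1.75V), C3(6μF, Q=2μC, V=0.33V), C4(3μF, Q=7μC, V=2.33V), C5(3μF, Q=15μC, V=5.00V)
Op 1: CLOSE 1-3: Q_total=16.00, C_total=11.00, V=1.45; Q1=7.27, Q3=8.73; dissipated=8.297
Op 2: GROUND 4: Q4=0; energy lost=8.167
Op 3: CLOSE 5-1: Q_total=22.27, C_total=8.00, V=2.78; Q5=8.35, Q1=13.92; dissipated=11.785
Op 4: GROUND 2: Q2=0; energy lost=6.125
Total dissipated: 34.373 μJ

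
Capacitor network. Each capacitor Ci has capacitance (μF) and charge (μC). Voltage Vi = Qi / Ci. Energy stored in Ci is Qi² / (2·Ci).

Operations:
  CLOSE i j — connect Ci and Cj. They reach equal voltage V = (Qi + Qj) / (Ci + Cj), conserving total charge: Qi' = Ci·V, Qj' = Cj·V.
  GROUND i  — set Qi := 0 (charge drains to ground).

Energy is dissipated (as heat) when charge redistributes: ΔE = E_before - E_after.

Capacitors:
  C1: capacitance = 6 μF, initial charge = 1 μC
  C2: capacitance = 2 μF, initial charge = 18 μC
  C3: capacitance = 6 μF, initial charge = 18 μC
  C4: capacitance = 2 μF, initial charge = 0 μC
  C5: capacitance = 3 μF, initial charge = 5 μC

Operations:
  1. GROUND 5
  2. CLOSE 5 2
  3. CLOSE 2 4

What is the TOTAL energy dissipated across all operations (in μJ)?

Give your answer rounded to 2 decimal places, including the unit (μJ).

Answer: 59.25 μJ

Derivation:
Initial: C1(6μF, Q=1μC, V=0.17V), C2(2μF, Q=18μC, V=9.00V), C3(6μF, Q=18μC, V=3.00V), C4(2μF, Q=0μC, V=0.00V), C5(3μF, Q=5μC, V=1.67V)
Op 1: GROUND 5: Q5=0; energy lost=4.167
Op 2: CLOSE 5-2: Q_total=18.00, C_total=5.00, V=3.60; Q5=10.80, Q2=7.20; dissipated=48.600
Op 3: CLOSE 2-4: Q_total=7.20, C_total=4.00, V=1.80; Q2=3.60, Q4=3.60; dissipated=6.480
Total dissipated: 59.247 μJ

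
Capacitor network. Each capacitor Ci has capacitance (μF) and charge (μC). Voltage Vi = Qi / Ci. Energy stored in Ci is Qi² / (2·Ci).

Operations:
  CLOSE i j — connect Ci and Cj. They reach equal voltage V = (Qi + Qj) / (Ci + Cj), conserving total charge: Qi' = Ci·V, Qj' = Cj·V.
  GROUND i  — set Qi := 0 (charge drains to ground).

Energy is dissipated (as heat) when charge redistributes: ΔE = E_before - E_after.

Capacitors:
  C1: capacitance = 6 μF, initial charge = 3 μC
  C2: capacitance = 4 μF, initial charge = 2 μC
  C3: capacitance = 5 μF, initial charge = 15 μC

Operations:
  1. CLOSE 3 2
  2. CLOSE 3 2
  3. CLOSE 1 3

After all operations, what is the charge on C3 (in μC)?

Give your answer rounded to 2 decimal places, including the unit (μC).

Answer: 5.66 μC

Derivation:
Initial: C1(6μF, Q=3μC, V=0.50V), C2(4μF, Q=2μC, V=0.50V), C3(5μF, Q=15μC, V=3.00V)
Op 1: CLOSE 3-2: Q_total=17.00, C_total=9.00, V=1.89; Q3=9.44, Q2=7.56; dissipated=6.944
Op 2: CLOSE 3-2: Q_total=17.00, C_total=9.00, V=1.89; Q3=9.44, Q2=7.56; dissipated=0.000
Op 3: CLOSE 1-3: Q_total=12.44, C_total=11.00, V=1.13; Q1=6.79, Q3=5.66; dissipated=2.630
Final charges: Q1=6.79, Q2=7.56, Q3=5.66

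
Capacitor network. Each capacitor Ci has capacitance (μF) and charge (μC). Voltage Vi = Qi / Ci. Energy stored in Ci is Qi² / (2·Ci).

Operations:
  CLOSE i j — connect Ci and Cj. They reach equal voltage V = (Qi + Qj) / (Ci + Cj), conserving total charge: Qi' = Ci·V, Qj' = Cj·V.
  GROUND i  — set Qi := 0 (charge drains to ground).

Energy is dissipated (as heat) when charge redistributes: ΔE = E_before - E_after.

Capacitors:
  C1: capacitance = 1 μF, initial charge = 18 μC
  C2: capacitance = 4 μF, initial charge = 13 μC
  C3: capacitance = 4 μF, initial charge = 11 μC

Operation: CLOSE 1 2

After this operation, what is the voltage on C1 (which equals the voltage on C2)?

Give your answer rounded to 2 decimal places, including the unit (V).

Answer: 6.20 V

Derivation:
Initial: C1(1μF, Q=18μC, V=18.00V), C2(4μF, Q=13μC, V=3.25V), C3(4μF, Q=11μC, V=2.75V)
Op 1: CLOSE 1-2: Q_total=31.00, C_total=5.00, V=6.20; Q1=6.20, Q2=24.80; dissipated=87.025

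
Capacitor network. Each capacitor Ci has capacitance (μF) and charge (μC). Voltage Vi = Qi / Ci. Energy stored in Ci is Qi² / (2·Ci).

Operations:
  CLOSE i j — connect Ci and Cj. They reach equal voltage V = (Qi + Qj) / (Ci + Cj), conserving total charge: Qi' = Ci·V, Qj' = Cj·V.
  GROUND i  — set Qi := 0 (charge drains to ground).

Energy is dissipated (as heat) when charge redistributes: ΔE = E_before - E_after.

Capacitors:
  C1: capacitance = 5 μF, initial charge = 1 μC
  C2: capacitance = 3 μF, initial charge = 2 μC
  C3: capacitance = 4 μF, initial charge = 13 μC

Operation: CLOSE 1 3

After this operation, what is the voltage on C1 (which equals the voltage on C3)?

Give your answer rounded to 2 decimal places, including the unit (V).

Initial: C1(5μF, Q=1μC, V=0.20V), C2(3μF, Q=2μC, V=0.67V), C3(4μF, Q=13μC, V=3.25V)
Op 1: CLOSE 1-3: Q_total=14.00, C_total=9.00, V=1.56; Q1=7.78, Q3=6.22; dissipated=10.336

Answer: 1.56 V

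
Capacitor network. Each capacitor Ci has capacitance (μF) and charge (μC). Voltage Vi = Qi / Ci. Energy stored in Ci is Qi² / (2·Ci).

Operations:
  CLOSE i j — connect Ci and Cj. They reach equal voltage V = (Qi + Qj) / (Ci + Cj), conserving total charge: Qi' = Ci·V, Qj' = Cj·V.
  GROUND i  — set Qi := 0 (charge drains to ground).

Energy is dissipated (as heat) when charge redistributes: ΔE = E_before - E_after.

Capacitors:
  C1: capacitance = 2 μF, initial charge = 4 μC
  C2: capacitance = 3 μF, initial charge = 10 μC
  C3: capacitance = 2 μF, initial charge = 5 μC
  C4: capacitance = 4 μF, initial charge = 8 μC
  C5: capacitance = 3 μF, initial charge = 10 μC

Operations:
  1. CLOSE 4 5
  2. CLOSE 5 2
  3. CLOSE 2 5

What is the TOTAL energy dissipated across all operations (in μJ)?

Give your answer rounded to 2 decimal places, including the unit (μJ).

Answer: 1.96 μJ

Derivation:
Initial: C1(2μF, Q=4μC, V=2.00V), C2(3μF, Q=10μC, V=3.33V), C3(2μF, Q=5μC, V=2.50V), C4(4μF, Q=8μC, V=2.00V), C5(3μF, Q=10μC, V=3.33V)
Op 1: CLOSE 4-5: Q_total=18.00, C_total=7.00, V=2.57; Q4=10.29, Q5=7.71; dissipated=1.524
Op 2: CLOSE 5-2: Q_total=17.71, C_total=6.00, V=2.95; Q5=8.86, Q2=8.86; dissipated=0.435
Op 3: CLOSE 2-5: Q_total=17.71, C_total=6.00, V=2.95; Q2=8.86, Q5=8.86; dissipated=0.000
Total dissipated: 1.959 μJ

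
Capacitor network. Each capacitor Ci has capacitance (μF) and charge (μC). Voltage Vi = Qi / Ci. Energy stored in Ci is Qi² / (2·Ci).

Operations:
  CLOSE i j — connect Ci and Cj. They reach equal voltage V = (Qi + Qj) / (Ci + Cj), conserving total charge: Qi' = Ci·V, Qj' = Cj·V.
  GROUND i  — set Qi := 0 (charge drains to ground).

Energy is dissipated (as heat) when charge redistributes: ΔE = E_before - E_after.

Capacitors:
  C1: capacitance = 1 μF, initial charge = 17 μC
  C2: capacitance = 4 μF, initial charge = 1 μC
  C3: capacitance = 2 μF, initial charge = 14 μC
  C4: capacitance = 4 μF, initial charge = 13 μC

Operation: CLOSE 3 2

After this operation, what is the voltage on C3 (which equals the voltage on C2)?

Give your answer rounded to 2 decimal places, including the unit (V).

Answer: 2.50 V

Derivation:
Initial: C1(1μF, Q=17μC, V=17.00V), C2(4μF, Q=1μC, V=0.25V), C3(2μF, Q=14μC, V=7.00V), C4(4μF, Q=13μC, V=3.25V)
Op 1: CLOSE 3-2: Q_total=15.00, C_total=6.00, V=2.50; Q3=5.00, Q2=10.00; dissipated=30.375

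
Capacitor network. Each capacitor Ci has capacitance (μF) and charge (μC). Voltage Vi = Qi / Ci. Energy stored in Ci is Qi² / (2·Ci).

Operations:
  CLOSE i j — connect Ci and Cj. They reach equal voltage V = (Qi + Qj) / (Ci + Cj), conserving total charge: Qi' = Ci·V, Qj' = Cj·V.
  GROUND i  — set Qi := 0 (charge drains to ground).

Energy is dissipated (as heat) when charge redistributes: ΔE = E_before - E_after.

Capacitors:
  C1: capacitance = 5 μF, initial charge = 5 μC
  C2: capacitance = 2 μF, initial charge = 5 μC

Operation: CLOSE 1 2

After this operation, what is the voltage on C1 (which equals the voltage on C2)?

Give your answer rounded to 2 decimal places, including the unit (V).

Answer: 1.43 V

Derivation:
Initial: C1(5μF, Q=5μC, V=1.00V), C2(2μF, Q=5μC, V=2.50V)
Op 1: CLOSE 1-2: Q_total=10.00, C_total=7.00, V=1.43; Q1=7.14, Q2=2.86; dissipated=1.607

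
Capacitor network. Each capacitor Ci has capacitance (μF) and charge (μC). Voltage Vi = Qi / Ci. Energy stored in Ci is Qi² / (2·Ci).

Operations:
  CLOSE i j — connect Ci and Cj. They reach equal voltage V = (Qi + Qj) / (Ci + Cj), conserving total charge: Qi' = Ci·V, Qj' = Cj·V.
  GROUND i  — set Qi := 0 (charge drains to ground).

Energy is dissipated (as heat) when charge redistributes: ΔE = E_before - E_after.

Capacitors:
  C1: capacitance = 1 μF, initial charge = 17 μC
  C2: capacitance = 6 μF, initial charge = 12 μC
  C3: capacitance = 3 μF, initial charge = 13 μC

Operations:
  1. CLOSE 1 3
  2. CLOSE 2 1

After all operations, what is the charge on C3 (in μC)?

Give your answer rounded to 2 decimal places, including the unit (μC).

Answer: 22.50 μC

Derivation:
Initial: C1(1μF, Q=17μC, V=17.00V), C2(6μF, Q=12μC, V=2.00V), C3(3μF, Q=13μC, V=4.33V)
Op 1: CLOSE 1-3: Q_total=30.00, C_total=4.00, V=7.50; Q1=7.50, Q3=22.50; dissipated=60.167
Op 2: CLOSE 2-1: Q_total=19.50, C_total=7.00, V=2.79; Q2=16.71, Q1=2.79; dissipated=12.964
Final charges: Q1=2.79, Q2=16.71, Q3=22.50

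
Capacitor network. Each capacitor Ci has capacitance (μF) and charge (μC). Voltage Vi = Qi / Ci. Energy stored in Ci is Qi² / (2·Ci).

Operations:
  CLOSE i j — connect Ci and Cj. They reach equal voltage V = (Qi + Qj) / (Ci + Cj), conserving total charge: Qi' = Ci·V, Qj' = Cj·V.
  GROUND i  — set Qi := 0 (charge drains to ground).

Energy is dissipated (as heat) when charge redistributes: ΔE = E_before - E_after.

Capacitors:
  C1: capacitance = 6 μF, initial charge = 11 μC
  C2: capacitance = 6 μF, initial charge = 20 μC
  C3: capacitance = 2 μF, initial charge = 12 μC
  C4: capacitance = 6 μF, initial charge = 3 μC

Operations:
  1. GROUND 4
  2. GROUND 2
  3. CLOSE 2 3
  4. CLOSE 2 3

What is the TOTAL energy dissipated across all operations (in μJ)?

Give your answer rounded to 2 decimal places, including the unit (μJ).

Initial: C1(6μF, Q=11μC, V=1.83V), C2(6μF, Q=20μC, V=3.33V), C3(2μF, Q=12μC, V=6.00V), C4(6μF, Q=3μC, V=0.50V)
Op 1: GROUND 4: Q4=0; energy lost=0.750
Op 2: GROUND 2: Q2=0; energy lost=33.333
Op 3: CLOSE 2-3: Q_total=12.00, C_total=8.00, V=1.50; Q2=9.00, Q3=3.00; dissipated=27.000
Op 4: CLOSE 2-3: Q_total=12.00, C_total=8.00, V=1.50; Q2=9.00, Q3=3.00; dissipated=0.000
Total dissipated: 61.083 μJ

Answer: 61.08 μJ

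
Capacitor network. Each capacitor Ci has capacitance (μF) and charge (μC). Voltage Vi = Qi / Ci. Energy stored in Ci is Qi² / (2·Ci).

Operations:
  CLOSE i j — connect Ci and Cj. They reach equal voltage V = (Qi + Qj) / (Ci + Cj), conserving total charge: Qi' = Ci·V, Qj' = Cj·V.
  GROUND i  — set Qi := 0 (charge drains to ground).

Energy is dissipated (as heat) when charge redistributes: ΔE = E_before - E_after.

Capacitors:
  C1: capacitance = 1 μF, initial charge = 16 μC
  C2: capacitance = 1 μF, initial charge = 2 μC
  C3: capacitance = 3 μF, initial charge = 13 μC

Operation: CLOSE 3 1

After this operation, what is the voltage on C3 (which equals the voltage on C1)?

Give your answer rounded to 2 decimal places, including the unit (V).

Initial: C1(1μF, Q=16μC, V=16.00V), C2(1μF, Q=2μC, V=2.00V), C3(3μF, Q=13μC, V=4.33V)
Op 1: CLOSE 3-1: Q_total=29.00, C_total=4.00, V=7.25; Q3=21.75, Q1=7.25; dissipated=51.042

Answer: 7.25 V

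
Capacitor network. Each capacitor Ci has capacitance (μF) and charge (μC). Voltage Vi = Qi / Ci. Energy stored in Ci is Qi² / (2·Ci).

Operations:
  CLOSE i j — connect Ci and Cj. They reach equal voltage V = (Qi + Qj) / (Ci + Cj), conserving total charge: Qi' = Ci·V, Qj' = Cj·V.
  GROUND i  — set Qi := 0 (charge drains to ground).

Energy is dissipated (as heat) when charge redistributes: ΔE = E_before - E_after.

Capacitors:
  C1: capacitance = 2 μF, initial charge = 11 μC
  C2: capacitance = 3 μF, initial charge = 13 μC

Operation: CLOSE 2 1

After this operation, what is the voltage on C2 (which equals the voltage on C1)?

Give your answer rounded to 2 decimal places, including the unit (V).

Initial: C1(2μF, Q=11μC, V=5.50V), C2(3μF, Q=13μC, V=4.33V)
Op 1: CLOSE 2-1: Q_total=24.00, C_total=5.00, V=4.80; Q2=14.40, Q1=9.60; dissipated=0.817

Answer: 4.80 V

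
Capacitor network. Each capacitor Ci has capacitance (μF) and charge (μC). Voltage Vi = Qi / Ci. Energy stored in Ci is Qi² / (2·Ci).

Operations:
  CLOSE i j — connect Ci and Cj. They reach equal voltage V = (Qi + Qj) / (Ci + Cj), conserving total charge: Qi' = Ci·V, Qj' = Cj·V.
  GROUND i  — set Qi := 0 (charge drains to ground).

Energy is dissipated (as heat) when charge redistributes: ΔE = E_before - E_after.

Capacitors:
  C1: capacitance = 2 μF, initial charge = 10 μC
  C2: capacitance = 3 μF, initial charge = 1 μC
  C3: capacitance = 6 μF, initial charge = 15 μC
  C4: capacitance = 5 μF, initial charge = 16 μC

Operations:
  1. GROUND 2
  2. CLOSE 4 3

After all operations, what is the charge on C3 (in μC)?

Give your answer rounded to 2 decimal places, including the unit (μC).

Initial: C1(2μF, Q=10μC, V=5.00V), C2(3μF, Q=1μC, V=0.33V), C3(6μF, Q=15μC, V=2.50V), C4(5μF, Q=16μC, V=3.20V)
Op 1: GROUND 2: Q2=0; energy lost=0.167
Op 2: CLOSE 4-3: Q_total=31.00, C_total=11.00, V=2.82; Q4=14.09, Q3=16.91; dissipated=0.668
Final charges: Q1=10.00, Q2=0.00, Q3=16.91, Q4=14.09

Answer: 16.91 μC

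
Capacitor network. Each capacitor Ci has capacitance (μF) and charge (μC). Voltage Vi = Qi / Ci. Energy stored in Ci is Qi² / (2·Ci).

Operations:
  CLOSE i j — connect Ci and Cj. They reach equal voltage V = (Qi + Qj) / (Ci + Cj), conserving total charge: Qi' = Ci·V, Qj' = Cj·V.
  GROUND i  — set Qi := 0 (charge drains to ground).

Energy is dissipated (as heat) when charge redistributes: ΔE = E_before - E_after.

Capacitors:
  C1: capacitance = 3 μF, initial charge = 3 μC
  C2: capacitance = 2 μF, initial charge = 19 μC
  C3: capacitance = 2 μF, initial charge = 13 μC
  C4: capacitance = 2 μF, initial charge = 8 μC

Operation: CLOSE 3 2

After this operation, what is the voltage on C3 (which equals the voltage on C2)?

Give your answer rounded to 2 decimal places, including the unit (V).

Answer: 8.00 V

Derivation:
Initial: C1(3μF, Q=3μC, V=1.00V), C2(2μF, Q=19μC, V=9.50V), C3(2μF, Q=13μC, V=6.50V), C4(2μF, Q=8μC, V=4.00V)
Op 1: CLOSE 3-2: Q_total=32.00, C_total=4.00, V=8.00; Q3=16.00, Q2=16.00; dissipated=4.500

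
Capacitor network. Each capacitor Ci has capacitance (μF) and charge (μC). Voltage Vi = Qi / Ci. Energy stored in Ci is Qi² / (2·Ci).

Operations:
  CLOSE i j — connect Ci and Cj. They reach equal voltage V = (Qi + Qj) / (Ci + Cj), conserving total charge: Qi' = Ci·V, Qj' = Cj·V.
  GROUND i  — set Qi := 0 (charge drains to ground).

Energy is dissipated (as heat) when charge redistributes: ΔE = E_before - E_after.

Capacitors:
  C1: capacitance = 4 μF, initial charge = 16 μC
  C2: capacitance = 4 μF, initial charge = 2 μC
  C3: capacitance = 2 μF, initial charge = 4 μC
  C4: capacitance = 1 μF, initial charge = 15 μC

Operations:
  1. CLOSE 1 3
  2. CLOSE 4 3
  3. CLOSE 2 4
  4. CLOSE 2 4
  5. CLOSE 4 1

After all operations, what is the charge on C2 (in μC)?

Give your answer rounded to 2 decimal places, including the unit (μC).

Initial: C1(4μF, Q=16μC, V=4.00V), C2(4μF, Q=2μC, V=0.50V), C3(2μF, Q=4μC, V=2.00V), C4(1μF, Q=15μC, V=15.00V)
Op 1: CLOSE 1-3: Q_total=20.00, C_total=6.00, V=3.33; Q1=13.33, Q3=6.67; dissipated=2.667
Op 2: CLOSE 4-3: Q_total=21.67, C_total=3.00, V=7.22; Q4=7.22, Q3=14.44; dissipated=45.370
Op 3: CLOSE 2-4: Q_total=9.22, C_total=5.00, V=1.84; Q2=7.38, Q4=1.84; dissipated=18.075
Op 4: CLOSE 2-4: Q_total=9.22, C_total=5.00, V=1.84; Q2=7.38, Q4=1.84; dissipated=0.000
Op 5: CLOSE 4-1: Q_total=15.18, C_total=5.00, V=3.04; Q4=3.04, Q1=12.14; dissipated=0.887
Final charges: Q1=12.14, Q2=7.38, Q3=14.44, Q4=3.04

Answer: 7.38 μC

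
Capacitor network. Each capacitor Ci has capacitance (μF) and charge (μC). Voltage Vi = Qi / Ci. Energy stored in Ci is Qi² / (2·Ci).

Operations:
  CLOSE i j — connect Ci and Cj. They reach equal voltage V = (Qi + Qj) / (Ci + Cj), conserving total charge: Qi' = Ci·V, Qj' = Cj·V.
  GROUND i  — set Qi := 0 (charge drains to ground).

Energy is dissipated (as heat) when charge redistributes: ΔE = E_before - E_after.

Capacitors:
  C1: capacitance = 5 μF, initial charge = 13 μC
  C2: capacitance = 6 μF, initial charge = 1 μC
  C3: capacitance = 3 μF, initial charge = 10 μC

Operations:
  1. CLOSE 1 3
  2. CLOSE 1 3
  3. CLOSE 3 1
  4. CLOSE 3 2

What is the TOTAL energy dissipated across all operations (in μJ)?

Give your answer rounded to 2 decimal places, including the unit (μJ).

Answer: 7.84 μJ

Derivation:
Initial: C1(5μF, Q=13μC, V=2.60V), C2(6μF, Q=1μC, V=0.17V), C3(3μF, Q=10μC, V=3.33V)
Op 1: CLOSE 1-3: Q_total=23.00, C_total=8.00, V=2.88; Q1=14.38, Q3=8.62; dissipated=0.504
Op 2: CLOSE 1-3: Q_total=23.00, C_total=8.00, V=2.88; Q1=14.38, Q3=8.62; dissipated=0.000
Op 3: CLOSE 3-1: Q_total=23.00, C_total=8.00, V=2.88; Q3=8.62, Q1=14.38; dissipated=0.000
Op 4: CLOSE 3-2: Q_total=9.62, C_total=9.00, V=1.07; Q3=3.21, Q2=6.42; dissipated=7.335
Total dissipated: 7.839 μJ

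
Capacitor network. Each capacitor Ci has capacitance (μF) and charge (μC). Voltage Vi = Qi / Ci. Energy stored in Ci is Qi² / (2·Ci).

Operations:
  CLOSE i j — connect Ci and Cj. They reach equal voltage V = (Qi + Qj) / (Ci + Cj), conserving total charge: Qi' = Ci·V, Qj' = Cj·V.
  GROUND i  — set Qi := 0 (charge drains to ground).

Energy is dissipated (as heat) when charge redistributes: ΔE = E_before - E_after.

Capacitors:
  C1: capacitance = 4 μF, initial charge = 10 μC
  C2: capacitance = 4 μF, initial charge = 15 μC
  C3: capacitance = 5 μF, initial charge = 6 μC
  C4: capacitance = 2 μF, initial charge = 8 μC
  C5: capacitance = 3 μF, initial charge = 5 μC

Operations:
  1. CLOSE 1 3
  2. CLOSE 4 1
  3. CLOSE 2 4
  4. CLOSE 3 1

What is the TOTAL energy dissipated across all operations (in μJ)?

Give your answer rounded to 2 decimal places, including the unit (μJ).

Initial: C1(4μF, Q=10μC, V=2.50V), C2(4μF, Q=15μC, V=3.75V), C3(5μF, Q=6μC, V=1.20V), C4(2μF, Q=8μC, V=4.00V), C5(3μF, Q=5μC, V=1.67V)
Op 1: CLOSE 1-3: Q_total=16.00, C_total=9.00, V=1.78; Q1=7.11, Q3=8.89; dissipated=1.878
Op 2: CLOSE 4-1: Q_total=15.11, C_total=6.00, V=2.52; Q4=5.04, Q1=10.07; dissipated=3.292
Op 3: CLOSE 2-4: Q_total=20.04, C_total=6.00, V=3.34; Q2=13.36, Q4=6.68; dissipated=1.011
Op 4: CLOSE 3-1: Q_total=18.96, C_total=9.00, V=2.11; Q3=10.53, Q1=8.43; dissipated=0.610
Total dissipated: 6.791 μJ

Answer: 6.79 μJ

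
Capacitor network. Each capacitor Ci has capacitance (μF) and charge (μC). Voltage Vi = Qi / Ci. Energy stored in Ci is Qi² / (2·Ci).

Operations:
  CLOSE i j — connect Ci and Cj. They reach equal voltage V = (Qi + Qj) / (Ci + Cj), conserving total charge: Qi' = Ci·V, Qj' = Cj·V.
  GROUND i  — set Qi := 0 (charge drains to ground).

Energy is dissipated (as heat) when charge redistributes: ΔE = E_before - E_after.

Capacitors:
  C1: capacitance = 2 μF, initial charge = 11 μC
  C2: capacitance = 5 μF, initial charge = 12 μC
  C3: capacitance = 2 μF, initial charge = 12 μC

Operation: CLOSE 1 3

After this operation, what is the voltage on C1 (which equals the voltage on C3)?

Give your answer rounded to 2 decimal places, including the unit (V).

Answer: 5.75 V

Derivation:
Initial: C1(2μF, Q=11μC, V=5.50V), C2(5μF, Q=12μC, V=2.40V), C3(2μF, Q=12μC, V=6.00V)
Op 1: CLOSE 1-3: Q_total=23.00, C_total=4.00, V=5.75; Q1=11.50, Q3=11.50; dissipated=0.125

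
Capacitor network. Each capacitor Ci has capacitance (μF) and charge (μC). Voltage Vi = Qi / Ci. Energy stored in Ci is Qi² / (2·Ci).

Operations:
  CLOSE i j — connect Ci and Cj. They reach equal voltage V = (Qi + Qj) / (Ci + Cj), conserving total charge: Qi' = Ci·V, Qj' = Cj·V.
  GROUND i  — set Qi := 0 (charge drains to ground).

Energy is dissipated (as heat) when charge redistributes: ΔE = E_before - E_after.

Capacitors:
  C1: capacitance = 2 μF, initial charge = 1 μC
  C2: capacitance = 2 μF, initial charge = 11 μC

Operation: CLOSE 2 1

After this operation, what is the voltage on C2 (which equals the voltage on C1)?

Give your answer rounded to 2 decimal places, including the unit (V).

Answer: 3.00 V

Derivation:
Initial: C1(2μF, Q=1μC, V=0.50V), C2(2μF, Q=11μC, V=5.50V)
Op 1: CLOSE 2-1: Q_total=12.00, C_total=4.00, V=3.00; Q2=6.00, Q1=6.00; dissipated=12.500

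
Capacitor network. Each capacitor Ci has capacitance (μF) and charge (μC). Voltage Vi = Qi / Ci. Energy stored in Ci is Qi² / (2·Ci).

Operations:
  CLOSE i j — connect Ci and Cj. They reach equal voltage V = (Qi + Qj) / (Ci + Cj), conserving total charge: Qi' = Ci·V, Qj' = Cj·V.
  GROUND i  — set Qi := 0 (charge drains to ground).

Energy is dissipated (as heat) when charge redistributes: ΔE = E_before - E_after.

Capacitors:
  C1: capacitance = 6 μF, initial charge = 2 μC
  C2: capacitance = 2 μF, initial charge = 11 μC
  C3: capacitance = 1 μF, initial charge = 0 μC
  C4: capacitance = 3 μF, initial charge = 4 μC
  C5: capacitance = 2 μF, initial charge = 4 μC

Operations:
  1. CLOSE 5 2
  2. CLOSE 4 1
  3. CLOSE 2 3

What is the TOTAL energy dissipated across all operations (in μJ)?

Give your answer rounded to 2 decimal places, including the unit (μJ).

Initial: C1(6μF, Q=2μC, V=0.33V), C2(2μF, Q=11μC, V=5.50V), C3(1μF, Q=0μC, V=0.00V), C4(3μF, Q=4μC, V=1.33V), C5(2μF, Q=4μC, V=2.00V)
Op 1: CLOSE 5-2: Q_total=15.00, C_total=4.00, V=3.75; Q5=7.50, Q2=7.50; dissipated=6.125
Op 2: CLOSE 4-1: Q_total=6.00, C_total=9.00, V=0.67; Q4=2.00, Q1=4.00; dissipated=1.000
Op 3: CLOSE 2-3: Q_total=7.50, C_total=3.00, V=2.50; Q2=5.00, Q3=2.50; dissipated=4.688
Total dissipated: 11.812 μJ

Answer: 11.81 μJ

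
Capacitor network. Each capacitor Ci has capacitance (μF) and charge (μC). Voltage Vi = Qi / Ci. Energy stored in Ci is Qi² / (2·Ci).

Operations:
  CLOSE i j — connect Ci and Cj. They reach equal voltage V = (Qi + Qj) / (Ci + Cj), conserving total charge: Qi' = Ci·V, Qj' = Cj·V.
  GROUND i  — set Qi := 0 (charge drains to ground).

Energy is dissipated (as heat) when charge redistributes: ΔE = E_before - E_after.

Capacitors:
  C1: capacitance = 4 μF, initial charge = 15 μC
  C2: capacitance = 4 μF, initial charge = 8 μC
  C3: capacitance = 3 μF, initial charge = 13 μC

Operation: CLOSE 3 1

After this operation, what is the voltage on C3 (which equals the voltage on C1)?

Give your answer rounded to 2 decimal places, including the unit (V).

Initial: C1(4μF, Q=15μC, V=3.75V), C2(4μF, Q=8μC, V=2.00V), C3(3μF, Q=13μC, V=4.33V)
Op 1: CLOSE 3-1: Q_total=28.00, C_total=7.00, V=4.00; Q3=12.00, Q1=16.00; dissipated=0.292

Answer: 4.00 V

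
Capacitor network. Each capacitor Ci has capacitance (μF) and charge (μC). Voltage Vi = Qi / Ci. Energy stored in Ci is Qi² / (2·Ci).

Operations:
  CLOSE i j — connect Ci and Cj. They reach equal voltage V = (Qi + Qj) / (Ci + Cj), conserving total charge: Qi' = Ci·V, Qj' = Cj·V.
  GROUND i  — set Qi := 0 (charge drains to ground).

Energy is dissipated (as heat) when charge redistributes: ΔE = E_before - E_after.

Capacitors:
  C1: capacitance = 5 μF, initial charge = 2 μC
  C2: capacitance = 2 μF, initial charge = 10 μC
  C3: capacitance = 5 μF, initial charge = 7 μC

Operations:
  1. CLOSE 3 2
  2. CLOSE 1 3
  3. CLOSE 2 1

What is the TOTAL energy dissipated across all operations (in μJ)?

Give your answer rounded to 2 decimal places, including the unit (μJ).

Initial: C1(5μF, Q=2μC, V=0.40V), C2(2μF, Q=10μC, V=5.00V), C3(5μF, Q=7μC, V=1.40V)
Op 1: CLOSE 3-2: Q_total=17.00, C_total=7.00, V=2.43; Q3=12.14, Q2=4.86; dissipated=9.257
Op 2: CLOSE 1-3: Q_total=14.14, C_total=10.00, V=1.41; Q1=7.07, Q3=7.07; dissipated=5.144
Op 3: CLOSE 2-1: Q_total=11.93, C_total=7.00, V=1.70; Q2=3.41, Q1=8.52; dissipated=0.735
Total dissipated: 15.136 μJ

Answer: 15.14 μJ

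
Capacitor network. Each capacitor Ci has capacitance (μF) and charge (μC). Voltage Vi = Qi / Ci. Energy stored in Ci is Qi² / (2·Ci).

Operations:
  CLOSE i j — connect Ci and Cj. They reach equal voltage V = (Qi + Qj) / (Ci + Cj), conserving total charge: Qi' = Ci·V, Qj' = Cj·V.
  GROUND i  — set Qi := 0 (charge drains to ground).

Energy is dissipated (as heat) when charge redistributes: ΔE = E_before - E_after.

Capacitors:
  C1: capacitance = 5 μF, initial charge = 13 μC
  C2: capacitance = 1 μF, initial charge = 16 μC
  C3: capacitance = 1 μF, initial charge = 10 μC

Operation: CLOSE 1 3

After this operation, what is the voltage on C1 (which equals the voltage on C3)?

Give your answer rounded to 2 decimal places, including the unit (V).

Answer: 3.83 V

Derivation:
Initial: C1(5μF, Q=13μC, V=2.60V), C2(1μF, Q=16μC, V=16.00V), C3(1μF, Q=10μC, V=10.00V)
Op 1: CLOSE 1-3: Q_total=23.00, C_total=6.00, V=3.83; Q1=19.17, Q3=3.83; dissipated=22.817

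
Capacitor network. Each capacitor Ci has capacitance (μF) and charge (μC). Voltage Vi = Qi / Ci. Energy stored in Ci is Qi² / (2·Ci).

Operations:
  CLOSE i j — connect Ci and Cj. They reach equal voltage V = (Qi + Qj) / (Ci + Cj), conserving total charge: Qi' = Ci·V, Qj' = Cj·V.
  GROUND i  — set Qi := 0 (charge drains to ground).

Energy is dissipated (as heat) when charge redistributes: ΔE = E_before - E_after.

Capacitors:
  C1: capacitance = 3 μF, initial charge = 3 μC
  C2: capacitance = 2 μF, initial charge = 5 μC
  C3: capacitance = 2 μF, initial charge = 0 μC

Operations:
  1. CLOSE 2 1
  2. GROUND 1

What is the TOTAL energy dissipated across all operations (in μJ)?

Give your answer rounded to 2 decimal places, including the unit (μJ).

Answer: 5.19 μJ

Derivation:
Initial: C1(3μF, Q=3μC, V=1.00V), C2(2μF, Q=5μC, V=2.50V), C3(2μF, Q=0μC, V=0.00V)
Op 1: CLOSE 2-1: Q_total=8.00, C_total=5.00, V=1.60; Q2=3.20, Q1=4.80; dissipated=1.350
Op 2: GROUND 1: Q1=0; energy lost=3.840
Total dissipated: 5.190 μJ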